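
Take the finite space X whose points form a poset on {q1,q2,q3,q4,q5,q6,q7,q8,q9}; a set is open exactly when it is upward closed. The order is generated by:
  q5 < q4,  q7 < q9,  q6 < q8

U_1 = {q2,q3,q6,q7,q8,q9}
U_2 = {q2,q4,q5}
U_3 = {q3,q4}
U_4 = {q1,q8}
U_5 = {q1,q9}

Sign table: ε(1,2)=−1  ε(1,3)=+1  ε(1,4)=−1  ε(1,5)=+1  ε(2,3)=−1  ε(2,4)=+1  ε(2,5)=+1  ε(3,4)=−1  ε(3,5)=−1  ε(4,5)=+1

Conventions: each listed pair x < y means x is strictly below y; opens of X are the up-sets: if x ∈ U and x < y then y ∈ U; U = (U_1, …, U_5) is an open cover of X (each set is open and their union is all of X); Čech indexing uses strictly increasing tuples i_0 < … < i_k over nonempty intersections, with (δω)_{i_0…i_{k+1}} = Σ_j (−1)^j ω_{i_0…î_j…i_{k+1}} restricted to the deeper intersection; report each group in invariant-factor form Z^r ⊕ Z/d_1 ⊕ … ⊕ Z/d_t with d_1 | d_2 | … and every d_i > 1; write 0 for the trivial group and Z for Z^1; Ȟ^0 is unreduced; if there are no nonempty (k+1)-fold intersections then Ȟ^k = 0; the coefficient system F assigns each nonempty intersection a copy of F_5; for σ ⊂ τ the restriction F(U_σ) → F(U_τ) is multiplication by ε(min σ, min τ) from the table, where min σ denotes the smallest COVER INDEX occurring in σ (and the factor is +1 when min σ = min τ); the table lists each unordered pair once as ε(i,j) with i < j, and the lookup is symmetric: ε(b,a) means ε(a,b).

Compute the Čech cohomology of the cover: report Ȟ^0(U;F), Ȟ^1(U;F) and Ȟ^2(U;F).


Ȟ^0 ≅ 0,  Ȟ^1 ≅ Z/5,  Ȟ^2 ≅ 0

nerve simplices:
  U12={q2} U13={q3} U14={q8} U15={q9} U23={q4} U45={q1}
C dims 5,6; δ0: rk_F5 5
degree 0: 5−5−0 = 0 → Ȟ^0 ≅ 0
degree 1: 6−0−5 = 1 → Ȟ^1 ≅ Z/5
degree 2: 0−0−0 = 0 → Ȟ^2 ≅ 0


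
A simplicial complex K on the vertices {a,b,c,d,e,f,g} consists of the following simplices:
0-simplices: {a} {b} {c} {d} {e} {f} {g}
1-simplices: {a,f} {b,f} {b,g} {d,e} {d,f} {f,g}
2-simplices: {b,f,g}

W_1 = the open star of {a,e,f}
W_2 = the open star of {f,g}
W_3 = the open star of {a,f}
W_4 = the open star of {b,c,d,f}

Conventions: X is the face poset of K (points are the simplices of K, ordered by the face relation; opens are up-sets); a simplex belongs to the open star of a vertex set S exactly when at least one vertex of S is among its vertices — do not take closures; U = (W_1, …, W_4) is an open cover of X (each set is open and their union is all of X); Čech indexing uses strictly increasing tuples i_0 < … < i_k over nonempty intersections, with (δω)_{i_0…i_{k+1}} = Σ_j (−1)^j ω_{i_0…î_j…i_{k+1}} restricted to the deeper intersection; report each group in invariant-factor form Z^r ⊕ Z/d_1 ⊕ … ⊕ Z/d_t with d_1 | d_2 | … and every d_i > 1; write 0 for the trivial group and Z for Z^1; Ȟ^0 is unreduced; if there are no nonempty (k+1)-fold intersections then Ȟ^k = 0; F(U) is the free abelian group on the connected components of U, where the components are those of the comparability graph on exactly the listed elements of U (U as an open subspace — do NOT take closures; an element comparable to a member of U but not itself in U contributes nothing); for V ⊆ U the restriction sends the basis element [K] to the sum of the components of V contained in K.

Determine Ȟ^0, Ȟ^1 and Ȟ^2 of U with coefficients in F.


intersection data:
  W1={{a},{e},{f},{a,f},{b,f},{d,e},{d,f},{f,g},{b,f,g}} W2={{f},{g},{a,f},{b,f},{b,g},{d,f},{f,g},{b,f,g}} W3={{a},{f},{a,f},{b,f},{d,f},{f,g},{b,f,g}} W4={{b},{c},{d},{f},{a,f},{b,f},{b,g},{d,e},{d,f},{f,g},{b,f,g}}
  W12={{f},{a,f},{b,f},{d,f},{f,g},{b,f,g}} W13={{a},{f},{a,f},{b,f},{d,f},{f,g},{b,f,g}} W14={{f},{a,f},{b,f},{d,e},{d,f},{f,g},{b,f,g}} W23={{f},{a,f},{b,f},{d,f},{f,g},{b,f,g}} W24={{f},{a,f},{b,f},{b,g},{d,f},{f,g},{b,f,g}} W34={{f},{a,f},{b,f},{d,f},{f,g},{b,f,g}}
  W123={{f},{a,f},{b,f},{d,f},{f,g},{b,f,g}} W124={{f},{a,f},{b,f},{d,f},{f,g},{b,f,g}} W134={{f},{a,f},{b,f},{d,f},{f,g},{b,f,g}} W234={{f},{a,f},{b,f},{d,f},{f,g},{b,f,g}}
  W1234={{f},{a,f},{b,f},{d,f},{f,g},{b,f,g}}
components per intersection:
  W1: {{a},{f},{a,f},{b,f},{d,f},{f,g},{b,f,g}} {{e},{d,e}}
  W2: {{f},{g},{a,f},{b,f},{b,g},{d,f},{f,g},{b,f,g}}
  W3: {{a},{f},{a,f},{b,f},{d,f},{f,g},{b,f,g}}
  W4: {{b},{d},{f},{a,f},{b,f},{b,g},{d,e},{d,f},{f,g},{b,f,g}} {{c}}
  W12: {{f},{a,f},{b,f},{d,f},{f,g},{b,f,g}}
  W13: {{a},{f},{a,f},{b,f},{d,f},{f,g},{b,f,g}}
  W14: {{f},{a,f},{b,f},{d,f},{f,g},{b,f,g}} {{d,e}}
  W23: {{f},{a,f},{b,f},{d,f},{f,g},{b,f,g}}
  W24: {{f},{a,f},{b,f},{b,g},{d,f},{f,g},{b,f,g}}
  W34: {{f},{a,f},{b,f},{d,f},{f,g},{b,f,g}}
  W123: {{f},{a,f},{b,f},{d,f},{f,g},{b,f,g}}
  W124: {{f},{a,f},{b,f},{d,f},{f,g},{b,f,g}}
  W134: {{f},{a,f},{b,f},{d,f},{f,g},{b,f,g}}
  W234: {{f},{a,f},{b,f},{d,f},{f,g},{b,f,g}}
  W1234: {{f},{a,f},{b,f},{d,f},{f,g},{b,f,g}}
C dims 6,7,4,1; δ0: rk 4, SNF 1^4; δ1: rk 3, SNF 1^3; δ2: rk 1, SNF 1^1
Ȟ^0 = (6 − 4) − 0 = 2, so Ȟ^0 ≅ Z^2
Ȟ^1 = (7 − 3) − 4 = 0, so Ȟ^1 ≅ 0
Ȟ^2 = (4 − 1) − 3 = 0, so Ȟ^2 ≅ 0

Ȟ^0 = Z^2, Ȟ^1 = 0, Ȟ^2 = 0


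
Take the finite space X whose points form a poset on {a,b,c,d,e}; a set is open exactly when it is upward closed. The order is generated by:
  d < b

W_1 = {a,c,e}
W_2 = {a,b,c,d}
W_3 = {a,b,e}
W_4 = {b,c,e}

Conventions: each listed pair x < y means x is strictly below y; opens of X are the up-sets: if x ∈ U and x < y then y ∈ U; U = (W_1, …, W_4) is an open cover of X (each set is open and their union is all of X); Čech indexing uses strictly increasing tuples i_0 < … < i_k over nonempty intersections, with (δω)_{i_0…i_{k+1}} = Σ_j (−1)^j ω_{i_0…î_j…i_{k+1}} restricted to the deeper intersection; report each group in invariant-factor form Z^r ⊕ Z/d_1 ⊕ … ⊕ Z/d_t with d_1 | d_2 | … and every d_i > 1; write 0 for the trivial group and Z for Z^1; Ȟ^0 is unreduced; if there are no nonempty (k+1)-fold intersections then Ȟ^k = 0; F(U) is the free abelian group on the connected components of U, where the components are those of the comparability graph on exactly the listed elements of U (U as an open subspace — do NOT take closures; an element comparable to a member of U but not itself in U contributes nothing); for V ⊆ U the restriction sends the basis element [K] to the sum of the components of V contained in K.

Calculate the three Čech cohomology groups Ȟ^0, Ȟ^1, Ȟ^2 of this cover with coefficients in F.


Ȟ^0 = Z^4; Ȟ^1 = 0; Ȟ^2 = 0

intersection data:
  W12={a,c} W13={a,e} W14={c,e} W23={a,b} W24={b,c} W34={b,e}
  W123={a} W124={c} W134={e} W234={b}
components per intersection:
  W1: {a} {c} {e}
  W2: {a} {b,d} {c}
  W3: {a} {b} {e}
  W4: {b} {c} {e}
  W12: {a} {c}
  W13: {a} {e}
  W14: {c} {e}
  W23: {a} {b}
  W24: {b} {c}
  W34: {b} {e}
  W123: {a}
  W124: {c}
  W134: {e}
  W234: {b}
C dims 12,12,4; δ0: rk 8, SNF 1^8; δ1: rk 4, SNF 1^4
Ȟ^0 = (12 − 8) − 0 = 4, so Ȟ^0 ≅ Z^4
Ȟ^1 = (12 − 4) − 8 = 0, so Ȟ^1 ≅ 0
Ȟ^2 = (4 − 0) − 4 = 0, so Ȟ^2 ≅ 0


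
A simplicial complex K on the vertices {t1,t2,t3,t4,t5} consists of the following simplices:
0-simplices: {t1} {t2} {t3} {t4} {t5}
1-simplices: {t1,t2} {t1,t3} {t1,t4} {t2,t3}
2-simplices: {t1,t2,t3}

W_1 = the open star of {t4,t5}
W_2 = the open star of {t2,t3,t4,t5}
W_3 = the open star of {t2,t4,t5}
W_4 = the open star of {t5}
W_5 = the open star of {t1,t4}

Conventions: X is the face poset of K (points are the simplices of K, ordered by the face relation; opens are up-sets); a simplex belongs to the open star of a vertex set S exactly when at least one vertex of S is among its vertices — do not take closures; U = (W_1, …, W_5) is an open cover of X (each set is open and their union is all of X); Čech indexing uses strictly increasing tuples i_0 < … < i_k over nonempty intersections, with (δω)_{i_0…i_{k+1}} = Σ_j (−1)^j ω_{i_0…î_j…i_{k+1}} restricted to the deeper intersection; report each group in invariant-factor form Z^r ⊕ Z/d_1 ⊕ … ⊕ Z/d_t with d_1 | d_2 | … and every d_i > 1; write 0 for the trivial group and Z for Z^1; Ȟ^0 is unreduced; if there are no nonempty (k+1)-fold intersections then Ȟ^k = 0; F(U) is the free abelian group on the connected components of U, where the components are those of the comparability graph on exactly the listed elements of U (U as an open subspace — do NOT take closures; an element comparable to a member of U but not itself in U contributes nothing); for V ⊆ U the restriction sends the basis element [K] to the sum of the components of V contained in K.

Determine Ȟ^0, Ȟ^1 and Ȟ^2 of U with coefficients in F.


Ȟ^0(U;F) ≅ Z^2; Ȟ^1(U;F) ≅ 0; Ȟ^2(U;F) ≅ 0

intersection data:
  W1={{t4},{t5},{t1,t4}} W2={{t2},{t3},{t4},{t5},{t1,t2},{t1,t3},{t1,t4},{t2,t3},{t1,t2,t3}} W3={{t2},{t4},{t5},{t1,t2},{t1,t4},{t2,t3},{t1,t2,t3}} W4={{t5}} W5={{t1},{t4},{t1,t2},{t1,t3},{t1,t4},{t1,t2,t3}}
  W12={{t4},{t5},{t1,t4}} W13={{t4},{t5},{t1,t4}} W14={{t5}} W15={{t4},{t1,t4}} W23={{t2},{t4},{t5},{t1,t2},{t1,t4},{t2,t3},{t1,t2,t3}} W24={{t5}} W25={{t4},{t1,t2},{t1,t3},{t1,t4},{t1,t2,t3}} W34={{t5}} W35={{t4},{t1,t2},{t1,t4},{t1,t2,t3}}
  W123={{t4},{t5},{t1,t4}} W124={{t5}} W125={{t4},{t1,t4}} W134={{t5}} W135={{t4},{t1,t4}} W234={{t5}} W235={{t4},{t1,t2},{t1,t4},{t1,t2,t3}}
  W1234={{t5}} W1235={{t4},{t1,t4}}
components per intersection:
  W1: {{t4},{t1,t4}} {{t5}}
  W2: {{t2},{t3},{t1,t2},{t1,t3},{t2,t3},{t1,t2,t3}} {{t4},{t1,t4}} {{t5}}
  W3: {{t2},{t1,t2},{t2,t3},{t1,t2,t3}} {{t4},{t1,t4}} {{t5}}
  W4: {{t5}}
  W5: {{t1},{t4},{t1,t2},{t1,t3},{t1,t4},{t1,t2,t3}}
  W12: {{t4},{t1,t4}} {{t5}}
  W13: {{t4},{t1,t4}} {{t5}}
  W14: {{t5}}
  W15: {{t4},{t1,t4}}
  W23: {{t2},{t1,t2},{t2,t3},{t1,t2,t3}} {{t4},{t1,t4}} {{t5}}
  W24: {{t5}}
  W25: {{t4},{t1,t4}} {{t1,t2},{t1,t3},{t1,t2,t3}}
  W34: {{t5}}
  W35: {{t4},{t1,t4}} {{t1,t2},{t1,t2,t3}}
  W123: {{t4},{t1,t4}} {{t5}}
  W124: {{t5}}
  W125: {{t4},{t1,t4}}
  W134: {{t5}}
  W135: {{t4},{t1,t4}}
  W234: {{t5}}
  W235: {{t4},{t1,t4}} {{t1,t2},{t1,t2,t3}}
  W1234: {{t5}}
  W1235: {{t4},{t1,t4}}
C dims 10,15,9,2; δ0: rk 8, SNF 1^8; δ1: rk 7, SNF 1^7; δ2: rk 2, SNF 1^2
Ȟ^0 = (10 − 8) − 0 = 2, so Ȟ^0 ≅ Z^2
Ȟ^1 = (15 − 7) − 8 = 0, so Ȟ^1 ≅ 0
Ȟ^2 = (9 − 2) − 7 = 0, so Ȟ^2 ≅ 0


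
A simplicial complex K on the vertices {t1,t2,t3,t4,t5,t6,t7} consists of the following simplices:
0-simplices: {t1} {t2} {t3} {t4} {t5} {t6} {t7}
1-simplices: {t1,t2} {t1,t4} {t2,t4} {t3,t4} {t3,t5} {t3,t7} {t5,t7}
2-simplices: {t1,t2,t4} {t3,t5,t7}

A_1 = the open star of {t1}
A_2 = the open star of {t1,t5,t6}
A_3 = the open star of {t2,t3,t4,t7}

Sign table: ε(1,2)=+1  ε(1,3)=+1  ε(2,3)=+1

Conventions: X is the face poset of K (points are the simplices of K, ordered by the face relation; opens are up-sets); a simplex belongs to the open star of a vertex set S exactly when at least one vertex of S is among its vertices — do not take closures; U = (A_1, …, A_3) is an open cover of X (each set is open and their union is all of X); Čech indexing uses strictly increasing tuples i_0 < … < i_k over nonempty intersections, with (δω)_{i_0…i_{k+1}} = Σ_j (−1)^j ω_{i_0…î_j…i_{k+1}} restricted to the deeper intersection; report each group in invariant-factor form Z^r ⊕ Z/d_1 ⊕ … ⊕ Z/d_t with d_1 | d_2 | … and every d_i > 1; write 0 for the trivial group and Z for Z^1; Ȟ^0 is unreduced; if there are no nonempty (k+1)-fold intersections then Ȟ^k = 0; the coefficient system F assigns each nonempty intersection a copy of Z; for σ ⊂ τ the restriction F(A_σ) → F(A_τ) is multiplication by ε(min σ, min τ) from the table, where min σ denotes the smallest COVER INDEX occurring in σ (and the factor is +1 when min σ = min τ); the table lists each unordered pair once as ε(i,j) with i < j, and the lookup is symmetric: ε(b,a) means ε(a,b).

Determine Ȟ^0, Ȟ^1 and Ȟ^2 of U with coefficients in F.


Ȟ^0(U;F) ≅ Z, Ȟ^1(U;F) ≅ 0, Ȟ^2(U;F) ≅ 0

nerve simplices:
  A1={{t1},{t1,t2},{t1,t4},{t1,t2,t4}} A2={{t1},{t5},{t6},{t1,t2},{t1,t4},{t3,t5},{t5,t7},{t1,t2,t4},{t3,t5,t7}} A3={{t2},{t3},{t4},{t7},{t1,t2},{t1,t4},{t2,t4},{t3,t4},{t3,t5},{t3,t7},{t5,t7},{t1,t2,t4},{t3,t5,t7}}
  A12={{t1},{t1,t2},{t1,t4},{t1,t2,t4}} A13={{t1,t2},{t1,t4},{t1,t2,t4}} A23={{t1,t2},{t1,t4},{t3,t5},{t5,t7},{t1,t2,t4},{t3,t5,t7}}
  A123={{t1,t2},{t1,t4},{t1,t2,t4}}
C dims 3,3,1; δ0: rk 2, SNF 1^2; δ1: rk 1, SNF 1^1
degree 0: 3−2−0 = 1 → Ȟ^0 ≅ Z
degree 1: 3−1−2 = 0 → Ȟ^1 ≅ 0
degree 2: 1−0−1 = 0 → Ȟ^2 ≅ 0


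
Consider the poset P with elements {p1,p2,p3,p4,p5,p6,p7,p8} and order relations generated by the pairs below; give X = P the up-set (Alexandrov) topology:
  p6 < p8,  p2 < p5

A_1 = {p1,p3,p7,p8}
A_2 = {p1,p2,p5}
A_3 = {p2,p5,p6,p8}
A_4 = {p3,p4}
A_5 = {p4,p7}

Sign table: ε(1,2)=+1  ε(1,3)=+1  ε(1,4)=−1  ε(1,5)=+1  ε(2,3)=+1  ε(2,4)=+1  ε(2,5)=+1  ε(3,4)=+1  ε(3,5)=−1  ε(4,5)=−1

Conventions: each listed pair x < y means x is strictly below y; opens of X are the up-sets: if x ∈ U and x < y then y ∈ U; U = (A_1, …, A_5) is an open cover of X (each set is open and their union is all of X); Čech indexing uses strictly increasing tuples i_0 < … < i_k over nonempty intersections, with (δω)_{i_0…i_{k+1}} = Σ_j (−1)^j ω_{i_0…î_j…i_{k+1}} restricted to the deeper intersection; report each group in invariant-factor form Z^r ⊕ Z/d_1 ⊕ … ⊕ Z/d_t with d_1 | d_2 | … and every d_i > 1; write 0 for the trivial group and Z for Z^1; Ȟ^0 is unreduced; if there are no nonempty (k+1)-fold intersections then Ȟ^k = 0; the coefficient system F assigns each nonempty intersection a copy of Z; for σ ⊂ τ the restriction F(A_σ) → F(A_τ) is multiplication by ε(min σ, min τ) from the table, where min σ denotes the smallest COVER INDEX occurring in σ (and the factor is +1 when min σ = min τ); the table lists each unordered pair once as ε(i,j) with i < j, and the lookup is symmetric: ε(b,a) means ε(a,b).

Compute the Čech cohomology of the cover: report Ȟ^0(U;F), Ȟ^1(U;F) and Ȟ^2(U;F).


nerve simplices:
  A12={p1} A13={p8} A14={p3} A15={p7} A23={p2,p5} A45={p4}
C dims 5,6; δ0: rk 4, SNF 1^4
degree 0: 5−4−0 = 1 → Ȟ^0 ≅ Z
degree 1: 6−0−4 = 2 → Ȟ^1 ≅ Z^2
degree 2: 0−0−0 = 0 → Ȟ^2 ≅ 0

Ȟ^0 ≅ Z,  Ȟ^1 ≅ Z^2,  Ȟ^2 ≅ 0


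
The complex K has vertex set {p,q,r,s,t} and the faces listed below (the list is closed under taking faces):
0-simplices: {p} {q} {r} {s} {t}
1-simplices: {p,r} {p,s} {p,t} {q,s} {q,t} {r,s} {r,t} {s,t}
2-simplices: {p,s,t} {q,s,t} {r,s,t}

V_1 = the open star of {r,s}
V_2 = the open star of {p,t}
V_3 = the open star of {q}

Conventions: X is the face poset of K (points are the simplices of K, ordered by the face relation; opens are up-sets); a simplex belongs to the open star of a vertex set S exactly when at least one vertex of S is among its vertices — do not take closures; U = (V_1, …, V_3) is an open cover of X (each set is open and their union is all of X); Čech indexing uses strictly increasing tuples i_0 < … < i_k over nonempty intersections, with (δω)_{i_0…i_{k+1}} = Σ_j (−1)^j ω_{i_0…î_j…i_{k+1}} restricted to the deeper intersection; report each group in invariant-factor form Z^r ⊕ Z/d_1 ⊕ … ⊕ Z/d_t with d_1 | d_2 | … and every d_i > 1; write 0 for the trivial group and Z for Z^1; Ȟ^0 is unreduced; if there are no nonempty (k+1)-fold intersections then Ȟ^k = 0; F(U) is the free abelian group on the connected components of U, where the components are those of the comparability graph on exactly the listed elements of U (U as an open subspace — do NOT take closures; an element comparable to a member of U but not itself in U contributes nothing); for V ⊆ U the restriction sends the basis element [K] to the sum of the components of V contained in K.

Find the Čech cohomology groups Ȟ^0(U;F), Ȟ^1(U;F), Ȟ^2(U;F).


cover nerve:
  V1={{r},{s},{p,r},{p,s},{q,s},{r,s},{r,t},{s,t},{p,s,t},{q,s,t},{r,s,t}} V2={{p},{t},{p,r},{p,s},{p,t},{q,t},{r,t},{s,t},{p,s,t},{q,s,t},{r,s,t}} V3={{q},{q,s},{q,t},{q,s,t}}
  V12={{p,r},{p,s},{r,t},{s,t},{p,s,t},{q,s,t},{r,s,t}} V13={{q,s},{q,s,t}} V23={{q,t},{q,s,t}}
  V123={{q,s,t}}
components per intersection:
  V1: {{r},{s},{p,r},{p,s},{q,s},{r,s},{r,t},{s,t},{p,s,t},{q,s,t},{r,s,t}}
  V2: {{p},{t},{p,r},{p,s},{p,t},{q,t},{r,t},{s,t},{p,s,t},{q,s,t},{r,s,t}}
  V3: {{q},{q,s},{q,t},{q,s,t}}
  V12: {{p,r}} {{p,s},{r,t},{s,t},{p,s,t},{q,s,t},{r,s,t}}
  V13: {{q,s},{q,s,t}}
  V23: {{q,t},{q,s,t}}
  V123: {{q,s,t}}
C dims 3,4,1; δ0: rk 2, SNF 1^2; δ1: rk 1, SNF 1^1
Ȟ^0: (3−2)−0=1 ⇒ Z
Ȟ^1: (4−1)−2=1 ⇒ Z
Ȟ^2: (1−0)−1=0 ⇒ 0

Ȟ^0 = Z, Ȟ^1 = Z, Ȟ^2 = 0


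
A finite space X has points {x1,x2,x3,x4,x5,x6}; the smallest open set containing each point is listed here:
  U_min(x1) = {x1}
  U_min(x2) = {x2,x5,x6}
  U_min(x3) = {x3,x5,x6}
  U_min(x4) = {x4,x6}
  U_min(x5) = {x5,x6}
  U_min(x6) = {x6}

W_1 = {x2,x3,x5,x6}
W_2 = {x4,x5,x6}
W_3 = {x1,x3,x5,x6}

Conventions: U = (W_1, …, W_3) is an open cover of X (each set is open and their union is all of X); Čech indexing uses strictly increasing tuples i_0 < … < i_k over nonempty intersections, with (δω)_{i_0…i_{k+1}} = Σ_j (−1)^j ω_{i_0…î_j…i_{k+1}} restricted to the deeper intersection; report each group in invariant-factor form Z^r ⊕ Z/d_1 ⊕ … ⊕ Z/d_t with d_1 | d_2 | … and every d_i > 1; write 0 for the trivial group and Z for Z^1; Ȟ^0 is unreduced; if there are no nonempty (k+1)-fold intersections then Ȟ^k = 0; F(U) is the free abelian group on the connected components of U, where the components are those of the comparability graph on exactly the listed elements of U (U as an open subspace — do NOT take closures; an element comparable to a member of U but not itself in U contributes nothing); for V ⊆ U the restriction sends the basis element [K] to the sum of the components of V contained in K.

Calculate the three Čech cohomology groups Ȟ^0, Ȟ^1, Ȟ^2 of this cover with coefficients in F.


cover nerve:
  W12={x5,x6} W13={x3,x5,x6} W23={x5,x6}
  W123={x5,x6}
components per intersection:
  W1: {x2,x3,x5,x6}
  W2: {x4,x5,x6}
  W3: {x1} {x3,x5,x6}
  W12: {x5,x6}
  W13: {x3,x5,x6}
  W23: {x5,x6}
  W123: {x5,x6}
C dims 4,3,1; δ0: rk 2, SNF 1^2; δ1: rk 1, SNF 1^1
Ȟ^0: (4−2)−0=2 ⇒ Z^2
Ȟ^1: (3−1)−2=0 ⇒ 0
Ȟ^2: (1−0)−1=0 ⇒ 0

Ȟ^0 = Z^2, Ȟ^1 = 0 and Ȟ^2 = 0


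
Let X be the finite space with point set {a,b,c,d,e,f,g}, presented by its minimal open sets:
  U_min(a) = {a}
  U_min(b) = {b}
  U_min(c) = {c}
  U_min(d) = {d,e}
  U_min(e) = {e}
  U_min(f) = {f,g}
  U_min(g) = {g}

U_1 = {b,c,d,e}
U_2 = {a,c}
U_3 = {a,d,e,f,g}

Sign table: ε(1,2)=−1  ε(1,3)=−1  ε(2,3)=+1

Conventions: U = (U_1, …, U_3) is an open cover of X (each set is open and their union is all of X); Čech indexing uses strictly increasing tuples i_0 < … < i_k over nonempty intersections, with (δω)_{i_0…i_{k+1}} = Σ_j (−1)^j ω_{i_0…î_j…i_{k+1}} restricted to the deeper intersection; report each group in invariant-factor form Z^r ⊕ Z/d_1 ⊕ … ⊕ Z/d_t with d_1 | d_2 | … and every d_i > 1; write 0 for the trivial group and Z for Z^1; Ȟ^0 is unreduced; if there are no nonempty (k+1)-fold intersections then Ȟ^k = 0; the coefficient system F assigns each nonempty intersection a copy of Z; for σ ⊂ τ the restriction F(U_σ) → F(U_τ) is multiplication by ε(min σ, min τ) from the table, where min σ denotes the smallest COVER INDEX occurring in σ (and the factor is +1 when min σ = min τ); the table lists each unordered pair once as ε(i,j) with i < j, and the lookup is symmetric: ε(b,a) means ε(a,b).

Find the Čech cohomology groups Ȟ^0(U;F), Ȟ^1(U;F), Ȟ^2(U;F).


Ȟ^0 = Z,  Ȟ^1 = Z,  Ȟ^2 = 0

nonempty intersections:
  U12={c} U13={d,e} U23={a}
C dims 3,3; δ0: rk 2, SNF 1^2
Ȟ^0: (3−2)−0=1 ⇒ Z
Ȟ^1: (3−0)−2=1 ⇒ Z
Ȟ^2: (0−0)−0=0 ⇒ 0


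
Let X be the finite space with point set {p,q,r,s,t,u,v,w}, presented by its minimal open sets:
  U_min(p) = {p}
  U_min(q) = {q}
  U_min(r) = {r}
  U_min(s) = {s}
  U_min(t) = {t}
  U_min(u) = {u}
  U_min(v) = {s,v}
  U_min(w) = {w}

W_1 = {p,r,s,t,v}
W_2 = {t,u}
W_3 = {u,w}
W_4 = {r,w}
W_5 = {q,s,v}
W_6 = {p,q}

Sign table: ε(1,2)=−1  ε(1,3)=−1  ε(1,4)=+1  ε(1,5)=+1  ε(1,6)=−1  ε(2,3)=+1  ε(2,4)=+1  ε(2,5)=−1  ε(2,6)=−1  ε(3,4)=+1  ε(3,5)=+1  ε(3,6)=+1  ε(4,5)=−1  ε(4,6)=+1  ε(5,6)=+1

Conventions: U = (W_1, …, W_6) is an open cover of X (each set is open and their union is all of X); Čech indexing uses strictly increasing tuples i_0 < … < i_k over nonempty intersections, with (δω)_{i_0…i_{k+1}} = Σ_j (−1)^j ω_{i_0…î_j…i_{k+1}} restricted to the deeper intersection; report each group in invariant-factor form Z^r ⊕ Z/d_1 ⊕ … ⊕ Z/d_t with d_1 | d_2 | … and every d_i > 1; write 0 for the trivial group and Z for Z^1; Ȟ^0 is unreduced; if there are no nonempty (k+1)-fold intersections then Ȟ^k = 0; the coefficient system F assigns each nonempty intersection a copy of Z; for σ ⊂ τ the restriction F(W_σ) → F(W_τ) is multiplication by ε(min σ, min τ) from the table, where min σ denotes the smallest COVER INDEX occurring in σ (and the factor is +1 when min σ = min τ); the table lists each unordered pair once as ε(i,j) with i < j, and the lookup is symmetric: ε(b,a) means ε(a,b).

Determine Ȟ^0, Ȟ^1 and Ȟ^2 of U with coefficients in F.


Ȟ^0 ≅ 0,  Ȟ^1 ≅ Z ⊕ Z/2,  Ȟ^2 ≅ 0

nonempty intersections:
  W12={t} W14={r} W15={s,v} W16={p} W23={u} W34={w} W56={q}
C dims 6,7; δ0: rk 6, SNF 1^5·2
Ȟ^0: (6−6)−0=0 ⇒ 0
Ȟ^1: (7−0)−6=1 plus torsion [2] ⇒ Z ⊕ Z/2
Ȟ^2: (0−0)−0=0 ⇒ 0


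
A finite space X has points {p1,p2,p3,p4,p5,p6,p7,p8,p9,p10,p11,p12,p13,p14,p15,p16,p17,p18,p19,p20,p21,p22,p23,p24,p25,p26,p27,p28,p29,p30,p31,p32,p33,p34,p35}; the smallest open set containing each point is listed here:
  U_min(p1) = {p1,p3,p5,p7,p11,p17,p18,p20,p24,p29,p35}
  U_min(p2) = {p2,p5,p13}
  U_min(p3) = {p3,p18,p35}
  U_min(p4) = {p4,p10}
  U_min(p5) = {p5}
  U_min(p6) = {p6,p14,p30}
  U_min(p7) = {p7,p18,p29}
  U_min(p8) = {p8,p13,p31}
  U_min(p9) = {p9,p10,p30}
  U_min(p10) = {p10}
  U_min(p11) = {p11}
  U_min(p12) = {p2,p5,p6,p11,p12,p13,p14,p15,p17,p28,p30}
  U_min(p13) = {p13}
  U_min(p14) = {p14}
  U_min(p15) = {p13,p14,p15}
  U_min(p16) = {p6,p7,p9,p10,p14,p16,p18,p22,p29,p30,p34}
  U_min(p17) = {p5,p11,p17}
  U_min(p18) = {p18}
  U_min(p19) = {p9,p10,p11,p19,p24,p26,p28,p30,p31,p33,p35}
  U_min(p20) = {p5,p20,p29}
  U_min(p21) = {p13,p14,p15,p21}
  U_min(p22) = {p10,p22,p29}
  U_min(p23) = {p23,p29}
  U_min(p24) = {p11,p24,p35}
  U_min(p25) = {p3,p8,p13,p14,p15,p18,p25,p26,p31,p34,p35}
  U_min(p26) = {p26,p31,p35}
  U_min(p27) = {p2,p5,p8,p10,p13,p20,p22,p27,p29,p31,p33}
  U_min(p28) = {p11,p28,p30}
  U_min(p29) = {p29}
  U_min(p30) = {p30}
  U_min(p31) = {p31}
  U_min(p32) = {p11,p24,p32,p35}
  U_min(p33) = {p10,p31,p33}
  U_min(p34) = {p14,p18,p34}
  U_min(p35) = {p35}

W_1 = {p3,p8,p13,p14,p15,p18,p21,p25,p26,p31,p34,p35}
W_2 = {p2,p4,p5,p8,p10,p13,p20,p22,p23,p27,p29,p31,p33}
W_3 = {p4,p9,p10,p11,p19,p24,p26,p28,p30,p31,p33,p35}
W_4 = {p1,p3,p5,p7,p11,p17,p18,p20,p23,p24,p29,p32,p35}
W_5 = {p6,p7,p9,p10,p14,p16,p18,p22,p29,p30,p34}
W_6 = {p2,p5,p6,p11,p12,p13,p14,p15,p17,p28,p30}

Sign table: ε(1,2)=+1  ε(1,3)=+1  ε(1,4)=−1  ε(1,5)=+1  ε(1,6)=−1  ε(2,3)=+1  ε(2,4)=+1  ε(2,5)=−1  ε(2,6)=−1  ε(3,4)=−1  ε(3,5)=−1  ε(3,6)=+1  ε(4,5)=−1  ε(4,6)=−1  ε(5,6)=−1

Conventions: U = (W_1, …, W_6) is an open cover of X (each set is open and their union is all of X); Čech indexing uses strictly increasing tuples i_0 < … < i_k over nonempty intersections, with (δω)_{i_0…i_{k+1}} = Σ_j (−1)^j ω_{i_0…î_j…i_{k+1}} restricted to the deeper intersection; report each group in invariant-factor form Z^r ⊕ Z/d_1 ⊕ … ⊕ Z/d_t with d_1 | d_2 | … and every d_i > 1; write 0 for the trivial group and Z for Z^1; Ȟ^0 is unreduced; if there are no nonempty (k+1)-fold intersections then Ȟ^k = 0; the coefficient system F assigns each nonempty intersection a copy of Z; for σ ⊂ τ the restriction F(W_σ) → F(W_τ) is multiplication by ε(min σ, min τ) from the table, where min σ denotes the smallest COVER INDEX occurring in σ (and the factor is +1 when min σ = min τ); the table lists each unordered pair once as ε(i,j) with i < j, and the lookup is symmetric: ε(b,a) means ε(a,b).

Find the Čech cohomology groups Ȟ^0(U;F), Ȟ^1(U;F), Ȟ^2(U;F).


Ȟ^0(U;F) ≅ 0; Ȟ^1(U;F) ≅ Z/2; Ȟ^2(U;F) ≅ Z

nonempty overlaps:
  W12={p8,p13,p31} W13={p26,p31,p35} W14={p3,p18,p35} W15={p14,p18,p34} W16={p13,p14,p15} W23={p4,p10,p31,p33} W24={p5,p20,p23,p29} W25={p10,p22,p29} W26={p2,p5,p13} W34={p11,p24,p35} W35={p9,p10,p30} W36={p11,p28,p30} W45={p7,p18,p29} W46={p5,p11,p17} W56={p6,p14,p30}
  W123={p31} W126={p13} W134={p35} W145={p18} W156={p14} W235={p10} W245={p29} W246={p5} W346={p11} W356={p30}
C dims 6,15,10; δ0: rk 6, SNF 1^5·2; δ1: rk 9, SNF 1^9
degree 0: 6−6−0 = 0 → Ȟ^0 ≅ 0
degree 1: 15−9−6 = 0 plus torsion [2] → Ȟ^1 ≅ Z/2
degree 2: 10−0−9 = 1 → Ȟ^2 ≅ Z


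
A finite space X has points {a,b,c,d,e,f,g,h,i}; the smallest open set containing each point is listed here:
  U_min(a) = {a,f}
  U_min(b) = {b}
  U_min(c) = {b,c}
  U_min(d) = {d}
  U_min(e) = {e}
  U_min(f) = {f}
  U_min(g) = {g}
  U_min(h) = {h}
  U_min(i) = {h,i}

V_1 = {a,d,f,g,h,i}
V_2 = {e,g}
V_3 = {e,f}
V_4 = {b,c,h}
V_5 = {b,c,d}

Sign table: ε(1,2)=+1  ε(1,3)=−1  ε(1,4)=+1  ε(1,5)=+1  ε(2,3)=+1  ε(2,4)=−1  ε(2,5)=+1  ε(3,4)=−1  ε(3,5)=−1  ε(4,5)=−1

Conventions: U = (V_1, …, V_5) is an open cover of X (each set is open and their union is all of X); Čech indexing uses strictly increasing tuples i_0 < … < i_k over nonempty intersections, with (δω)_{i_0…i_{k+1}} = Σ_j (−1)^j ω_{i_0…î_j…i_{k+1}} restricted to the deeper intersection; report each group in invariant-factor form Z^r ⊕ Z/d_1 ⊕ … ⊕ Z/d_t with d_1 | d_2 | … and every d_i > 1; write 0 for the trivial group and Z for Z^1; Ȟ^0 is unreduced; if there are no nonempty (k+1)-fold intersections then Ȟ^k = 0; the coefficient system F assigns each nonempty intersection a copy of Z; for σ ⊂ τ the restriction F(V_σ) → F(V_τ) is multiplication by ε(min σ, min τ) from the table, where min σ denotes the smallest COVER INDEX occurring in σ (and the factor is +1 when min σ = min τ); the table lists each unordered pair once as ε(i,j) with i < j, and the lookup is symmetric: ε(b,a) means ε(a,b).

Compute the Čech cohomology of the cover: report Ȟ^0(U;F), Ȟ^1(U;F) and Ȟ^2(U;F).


Ȟ^0 ≅ 0, Ȟ^1 ≅ Z ⊕ Z/2, Ȟ^2 ≅ 0

nerve simplices:
  V12={g} V13={f} V14={h} V15={d} V23={e} V45={b,c}
C dims 5,6; δ0: rk 5, SNF 1^4·2
degree 0: 5−5−0 = 0 → Ȟ^0 ≅ 0
degree 1: 6−0−5 = 1 plus torsion [2] → Ȟ^1 ≅ Z ⊕ Z/2
degree 2: 0−0−0 = 0 → Ȟ^2 ≅ 0


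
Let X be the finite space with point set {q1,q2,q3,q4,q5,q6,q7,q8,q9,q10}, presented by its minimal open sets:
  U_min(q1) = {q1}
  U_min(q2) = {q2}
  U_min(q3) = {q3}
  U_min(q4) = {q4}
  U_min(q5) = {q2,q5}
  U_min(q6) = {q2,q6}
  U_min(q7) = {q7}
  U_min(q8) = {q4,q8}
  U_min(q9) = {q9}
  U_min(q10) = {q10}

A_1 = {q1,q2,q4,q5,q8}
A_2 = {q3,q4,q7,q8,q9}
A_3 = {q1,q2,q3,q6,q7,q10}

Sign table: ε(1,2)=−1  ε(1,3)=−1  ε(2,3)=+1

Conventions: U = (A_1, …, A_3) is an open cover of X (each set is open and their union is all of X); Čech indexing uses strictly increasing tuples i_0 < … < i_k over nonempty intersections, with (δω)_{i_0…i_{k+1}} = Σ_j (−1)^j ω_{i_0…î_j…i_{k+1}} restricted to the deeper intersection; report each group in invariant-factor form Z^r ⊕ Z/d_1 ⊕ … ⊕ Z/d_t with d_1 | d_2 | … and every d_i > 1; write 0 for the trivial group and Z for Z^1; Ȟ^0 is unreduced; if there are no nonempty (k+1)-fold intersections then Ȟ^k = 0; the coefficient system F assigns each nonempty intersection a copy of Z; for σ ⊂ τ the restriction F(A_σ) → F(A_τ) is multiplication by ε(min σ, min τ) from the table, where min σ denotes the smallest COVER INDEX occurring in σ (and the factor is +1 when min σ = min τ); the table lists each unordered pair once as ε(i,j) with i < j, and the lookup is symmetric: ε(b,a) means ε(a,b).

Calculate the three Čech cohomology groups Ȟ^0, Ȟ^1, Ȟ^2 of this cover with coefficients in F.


cover nerve:
  A12={q4,q8} A13={q1,q2} A23={q3,q7}
C dims 3,3; δ0: rk 2, SNF 1^2
Ȟ^0: (3−2)−0=1 ⇒ Z
Ȟ^1: (3−0)−2=1 ⇒ Z
Ȟ^2: (0−0)−0=0 ⇒ 0

Ȟ^0 = Z,  Ȟ^1 = Z,  Ȟ^2 = 0


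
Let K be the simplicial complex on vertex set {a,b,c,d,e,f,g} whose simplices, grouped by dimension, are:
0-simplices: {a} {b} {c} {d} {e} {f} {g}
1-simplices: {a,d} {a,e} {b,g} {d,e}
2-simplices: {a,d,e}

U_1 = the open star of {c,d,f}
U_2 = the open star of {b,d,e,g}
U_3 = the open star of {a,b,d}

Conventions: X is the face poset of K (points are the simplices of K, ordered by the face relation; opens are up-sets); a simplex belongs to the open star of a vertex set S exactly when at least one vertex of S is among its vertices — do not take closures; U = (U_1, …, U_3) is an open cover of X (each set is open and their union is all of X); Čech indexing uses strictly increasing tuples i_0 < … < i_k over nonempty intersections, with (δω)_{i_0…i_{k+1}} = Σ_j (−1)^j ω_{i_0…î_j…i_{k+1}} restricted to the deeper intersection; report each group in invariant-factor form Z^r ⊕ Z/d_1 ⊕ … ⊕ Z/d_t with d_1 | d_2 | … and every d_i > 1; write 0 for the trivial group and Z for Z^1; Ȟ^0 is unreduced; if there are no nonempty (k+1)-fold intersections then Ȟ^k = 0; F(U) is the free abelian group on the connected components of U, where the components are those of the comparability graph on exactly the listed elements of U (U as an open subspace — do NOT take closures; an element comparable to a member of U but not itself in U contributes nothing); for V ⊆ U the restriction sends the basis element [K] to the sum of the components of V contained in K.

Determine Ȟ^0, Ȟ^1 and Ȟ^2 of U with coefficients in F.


cover nerve:
  U1={{c},{d},{f},{a,d},{d,e},{a,d,e}} U2={{b},{d},{e},{g},{a,d},{a,e},{b,g},{d,e},{a,d,e}} U3={{a},{b},{d},{a,d},{a,e},{b,g},{d,e},{a,d,e}}
  U12={{d},{a,d},{d,e},{a,d,e}} U13={{d},{a,d},{d,e},{a,d,e}} U23={{b},{d},{a,d},{a,e},{b,g},{d,e},{a,d,e}}
  U123={{d},{a,d},{d,e},{a,d,e}}
components per intersection:
  U1: {{c}} {{d},{a,d},{d,e},{a,d,e}} {{f}}
  U2: {{b},{g},{b,g}} {{d},{e},{a,d},{a,e},{d,e},{a,d,e}}
  U3: {{a},{d},{a,d},{a,e},{d,e},{a,d,e}} {{b},{b,g}}
  U12: {{d},{a,d},{d,e},{a,d,e}}
  U13: {{d},{a,d},{d,e},{a,d,e}}
  U23: {{b},{b,g}} {{d},{a,d},{a,e},{d,e},{a,d,e}}
  U123: {{d},{a,d},{d,e},{a,d,e}}
C dims 7,4,1; δ0: rk 3, SNF 1^3; δ1: rk 1, SNF 1^1
Ȟ^0: (7−3)−0=4 ⇒ Z^4
Ȟ^1: (4−1)−3=0 ⇒ 0
Ȟ^2: (1−0)−1=0 ⇒ 0

Ȟ^0(U;F) ≅ Z^4, Ȟ^1(U;F) ≅ 0 and Ȟ^2(U;F) ≅ 0


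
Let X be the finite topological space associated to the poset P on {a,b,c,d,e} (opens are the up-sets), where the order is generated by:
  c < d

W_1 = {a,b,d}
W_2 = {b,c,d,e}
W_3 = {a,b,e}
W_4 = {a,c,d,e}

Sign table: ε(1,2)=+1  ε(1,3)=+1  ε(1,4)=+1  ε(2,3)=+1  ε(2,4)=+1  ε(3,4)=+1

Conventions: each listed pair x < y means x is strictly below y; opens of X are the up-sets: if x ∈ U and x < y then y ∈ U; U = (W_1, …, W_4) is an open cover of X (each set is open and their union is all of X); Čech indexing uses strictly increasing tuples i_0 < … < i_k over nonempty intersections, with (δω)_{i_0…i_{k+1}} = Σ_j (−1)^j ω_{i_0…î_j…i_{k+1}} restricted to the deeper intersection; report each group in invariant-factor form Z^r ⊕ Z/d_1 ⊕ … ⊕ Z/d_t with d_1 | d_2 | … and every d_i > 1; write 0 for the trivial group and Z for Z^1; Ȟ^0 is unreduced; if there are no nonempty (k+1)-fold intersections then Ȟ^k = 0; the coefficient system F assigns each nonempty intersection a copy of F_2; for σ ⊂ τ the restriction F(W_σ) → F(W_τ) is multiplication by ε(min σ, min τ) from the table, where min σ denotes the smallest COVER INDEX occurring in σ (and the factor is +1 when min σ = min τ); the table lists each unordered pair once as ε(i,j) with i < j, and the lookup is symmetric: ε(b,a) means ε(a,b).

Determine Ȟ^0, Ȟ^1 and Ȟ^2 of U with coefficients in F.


Ȟ^0 ≅ Z/2, Ȟ^1 ≅ 0, Ȟ^2 ≅ Z/2

nonempty intersections:
  W12={b,d} W13={a,b} W14={a,d} W23={b,e} W24={c,d,e} W34={a,e}
  W123={b} W124={d} W134={a} W234={e}
C dims 4,6,4; δ0: rk_F2 3; δ1: rk_F2 3
Ȟ^0: (4−3)−0=1 ⇒ Z/2
Ȟ^1: (6−3)−3=0 ⇒ 0
Ȟ^2: (4−0)−3=1 ⇒ Z/2


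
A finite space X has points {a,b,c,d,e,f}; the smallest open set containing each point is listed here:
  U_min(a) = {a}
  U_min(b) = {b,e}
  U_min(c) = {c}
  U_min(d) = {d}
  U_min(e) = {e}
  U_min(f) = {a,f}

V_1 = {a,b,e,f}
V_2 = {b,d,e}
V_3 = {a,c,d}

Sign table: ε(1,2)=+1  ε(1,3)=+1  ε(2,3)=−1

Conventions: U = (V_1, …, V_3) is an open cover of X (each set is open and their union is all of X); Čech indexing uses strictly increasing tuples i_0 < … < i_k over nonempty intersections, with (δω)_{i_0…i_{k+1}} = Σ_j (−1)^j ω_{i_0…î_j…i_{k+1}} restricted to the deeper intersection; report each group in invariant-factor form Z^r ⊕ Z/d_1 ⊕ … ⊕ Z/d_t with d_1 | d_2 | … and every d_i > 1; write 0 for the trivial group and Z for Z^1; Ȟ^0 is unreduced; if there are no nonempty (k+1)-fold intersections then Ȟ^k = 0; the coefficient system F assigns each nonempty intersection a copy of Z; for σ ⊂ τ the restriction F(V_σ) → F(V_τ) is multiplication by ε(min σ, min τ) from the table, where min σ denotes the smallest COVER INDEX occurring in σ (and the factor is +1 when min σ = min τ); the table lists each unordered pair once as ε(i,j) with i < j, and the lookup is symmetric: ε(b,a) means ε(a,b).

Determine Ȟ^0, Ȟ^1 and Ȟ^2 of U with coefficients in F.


Ȟ^0(U;F) ≅ 0,  Ȟ^1(U;F) ≅ Z/2,  Ȟ^2(U;F) ≅ 0

nonempty overlaps:
  V12={b,e} V13={a} V23={d}
C dims 3,3; δ0: rk 3, SNF 1^2·2
degree 0: 3−3−0 = 0 → Ȟ^0 ≅ 0
degree 1: 3−0−3 = 0 plus torsion [2] → Ȟ^1 ≅ Z/2
degree 2: 0−0−0 = 0 → Ȟ^2 ≅ 0


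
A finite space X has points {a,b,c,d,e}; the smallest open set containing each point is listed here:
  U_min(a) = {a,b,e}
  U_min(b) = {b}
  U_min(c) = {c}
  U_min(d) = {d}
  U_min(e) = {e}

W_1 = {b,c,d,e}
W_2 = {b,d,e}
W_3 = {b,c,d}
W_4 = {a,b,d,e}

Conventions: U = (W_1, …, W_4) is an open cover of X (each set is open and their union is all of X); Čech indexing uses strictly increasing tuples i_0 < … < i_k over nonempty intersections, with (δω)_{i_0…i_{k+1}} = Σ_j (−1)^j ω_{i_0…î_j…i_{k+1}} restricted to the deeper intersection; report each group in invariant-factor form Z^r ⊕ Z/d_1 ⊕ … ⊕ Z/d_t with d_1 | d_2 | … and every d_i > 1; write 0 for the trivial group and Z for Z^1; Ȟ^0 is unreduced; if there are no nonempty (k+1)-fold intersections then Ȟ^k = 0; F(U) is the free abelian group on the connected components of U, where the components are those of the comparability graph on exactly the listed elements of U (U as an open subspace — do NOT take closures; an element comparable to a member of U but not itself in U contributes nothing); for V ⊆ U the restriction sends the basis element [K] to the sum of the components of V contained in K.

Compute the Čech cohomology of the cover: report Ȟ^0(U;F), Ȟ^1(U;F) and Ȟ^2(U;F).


Ȟ^0(U;F) ≅ Z^3,  Ȟ^1(U;F) ≅ 0,  Ȟ^2(U;F) ≅ 0

nerve simplices:
  W12={b,d,e} W13={b,c,d} W14={b,d,e} W23={b,d} W24={b,d,e} W34={b,d}
  W123={b,d} W124={b,d,e} W134={b,d} W234={b,d}
  W1234={b,d}
components per intersection:
  W1: {b} {c} {d} {e}
  W2: {b} {d} {e}
  W3: {b} {c} {d}
  W4: {a,b,e} {d}
  W12: {b} {d} {e}
  W13: {b} {c} {d}
  W14: {b} {d} {e}
  W23: {b} {d}
  W24: {b} {d} {e}
  W34: {b} {d}
  W123: {b} {d}
  W124: {b} {d} {e}
  W134: {b} {d}
  W234: {b} {d}
  W1234: {b} {d}
C dims 12,16,9,2; δ0: rk 9, SNF 1^9; δ1: rk 7, SNF 1^7; δ2: rk 2, SNF 1^2
degree 0: 12−9−0 = 3 → Ȟ^0 ≅ Z^3
degree 1: 16−7−9 = 0 → Ȟ^1 ≅ 0
degree 2: 9−2−7 = 0 → Ȟ^2 ≅ 0


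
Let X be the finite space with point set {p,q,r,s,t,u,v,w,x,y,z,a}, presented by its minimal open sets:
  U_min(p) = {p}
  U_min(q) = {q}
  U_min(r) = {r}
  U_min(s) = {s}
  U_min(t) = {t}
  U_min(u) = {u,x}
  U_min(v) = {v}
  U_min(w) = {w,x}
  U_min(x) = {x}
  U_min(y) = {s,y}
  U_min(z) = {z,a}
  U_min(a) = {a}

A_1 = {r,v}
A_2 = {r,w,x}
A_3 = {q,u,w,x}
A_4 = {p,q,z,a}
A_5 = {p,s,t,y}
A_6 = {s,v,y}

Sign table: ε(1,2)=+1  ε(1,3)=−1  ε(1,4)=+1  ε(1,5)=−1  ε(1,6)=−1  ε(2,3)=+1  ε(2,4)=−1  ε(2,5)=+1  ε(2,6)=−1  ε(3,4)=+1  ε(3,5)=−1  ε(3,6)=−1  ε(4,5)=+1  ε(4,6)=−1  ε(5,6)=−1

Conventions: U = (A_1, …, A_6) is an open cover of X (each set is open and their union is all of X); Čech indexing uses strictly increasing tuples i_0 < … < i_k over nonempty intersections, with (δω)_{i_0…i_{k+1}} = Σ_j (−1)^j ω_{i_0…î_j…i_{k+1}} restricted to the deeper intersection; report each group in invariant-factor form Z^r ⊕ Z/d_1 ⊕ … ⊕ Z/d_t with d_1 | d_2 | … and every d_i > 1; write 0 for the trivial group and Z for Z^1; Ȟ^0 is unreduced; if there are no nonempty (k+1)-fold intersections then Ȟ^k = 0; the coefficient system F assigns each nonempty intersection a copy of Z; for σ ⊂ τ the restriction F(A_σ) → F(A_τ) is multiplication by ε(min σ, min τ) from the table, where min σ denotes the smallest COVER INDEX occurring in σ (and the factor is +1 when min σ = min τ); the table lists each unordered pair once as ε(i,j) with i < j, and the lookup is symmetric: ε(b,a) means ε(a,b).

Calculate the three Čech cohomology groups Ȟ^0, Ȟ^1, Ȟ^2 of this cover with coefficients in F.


nerve of the cover:
  A12={r} A16={v} A23={w,x} A34={q} A45={p} A56={s,y}
C dims 6,6; δ0: rk 5, SNF 1^5
Ȟ^0 = (6 − 5) − 0 = 1, so Ȟ^0 ≅ Z
Ȟ^1 = (6 − 0) − 5 = 1, so Ȟ^1 ≅ Z
Ȟ^2 = (0 − 0) − 0 = 0, so Ȟ^2 ≅ 0

Ȟ^0 = Z, Ȟ^1 = Z and Ȟ^2 = 0


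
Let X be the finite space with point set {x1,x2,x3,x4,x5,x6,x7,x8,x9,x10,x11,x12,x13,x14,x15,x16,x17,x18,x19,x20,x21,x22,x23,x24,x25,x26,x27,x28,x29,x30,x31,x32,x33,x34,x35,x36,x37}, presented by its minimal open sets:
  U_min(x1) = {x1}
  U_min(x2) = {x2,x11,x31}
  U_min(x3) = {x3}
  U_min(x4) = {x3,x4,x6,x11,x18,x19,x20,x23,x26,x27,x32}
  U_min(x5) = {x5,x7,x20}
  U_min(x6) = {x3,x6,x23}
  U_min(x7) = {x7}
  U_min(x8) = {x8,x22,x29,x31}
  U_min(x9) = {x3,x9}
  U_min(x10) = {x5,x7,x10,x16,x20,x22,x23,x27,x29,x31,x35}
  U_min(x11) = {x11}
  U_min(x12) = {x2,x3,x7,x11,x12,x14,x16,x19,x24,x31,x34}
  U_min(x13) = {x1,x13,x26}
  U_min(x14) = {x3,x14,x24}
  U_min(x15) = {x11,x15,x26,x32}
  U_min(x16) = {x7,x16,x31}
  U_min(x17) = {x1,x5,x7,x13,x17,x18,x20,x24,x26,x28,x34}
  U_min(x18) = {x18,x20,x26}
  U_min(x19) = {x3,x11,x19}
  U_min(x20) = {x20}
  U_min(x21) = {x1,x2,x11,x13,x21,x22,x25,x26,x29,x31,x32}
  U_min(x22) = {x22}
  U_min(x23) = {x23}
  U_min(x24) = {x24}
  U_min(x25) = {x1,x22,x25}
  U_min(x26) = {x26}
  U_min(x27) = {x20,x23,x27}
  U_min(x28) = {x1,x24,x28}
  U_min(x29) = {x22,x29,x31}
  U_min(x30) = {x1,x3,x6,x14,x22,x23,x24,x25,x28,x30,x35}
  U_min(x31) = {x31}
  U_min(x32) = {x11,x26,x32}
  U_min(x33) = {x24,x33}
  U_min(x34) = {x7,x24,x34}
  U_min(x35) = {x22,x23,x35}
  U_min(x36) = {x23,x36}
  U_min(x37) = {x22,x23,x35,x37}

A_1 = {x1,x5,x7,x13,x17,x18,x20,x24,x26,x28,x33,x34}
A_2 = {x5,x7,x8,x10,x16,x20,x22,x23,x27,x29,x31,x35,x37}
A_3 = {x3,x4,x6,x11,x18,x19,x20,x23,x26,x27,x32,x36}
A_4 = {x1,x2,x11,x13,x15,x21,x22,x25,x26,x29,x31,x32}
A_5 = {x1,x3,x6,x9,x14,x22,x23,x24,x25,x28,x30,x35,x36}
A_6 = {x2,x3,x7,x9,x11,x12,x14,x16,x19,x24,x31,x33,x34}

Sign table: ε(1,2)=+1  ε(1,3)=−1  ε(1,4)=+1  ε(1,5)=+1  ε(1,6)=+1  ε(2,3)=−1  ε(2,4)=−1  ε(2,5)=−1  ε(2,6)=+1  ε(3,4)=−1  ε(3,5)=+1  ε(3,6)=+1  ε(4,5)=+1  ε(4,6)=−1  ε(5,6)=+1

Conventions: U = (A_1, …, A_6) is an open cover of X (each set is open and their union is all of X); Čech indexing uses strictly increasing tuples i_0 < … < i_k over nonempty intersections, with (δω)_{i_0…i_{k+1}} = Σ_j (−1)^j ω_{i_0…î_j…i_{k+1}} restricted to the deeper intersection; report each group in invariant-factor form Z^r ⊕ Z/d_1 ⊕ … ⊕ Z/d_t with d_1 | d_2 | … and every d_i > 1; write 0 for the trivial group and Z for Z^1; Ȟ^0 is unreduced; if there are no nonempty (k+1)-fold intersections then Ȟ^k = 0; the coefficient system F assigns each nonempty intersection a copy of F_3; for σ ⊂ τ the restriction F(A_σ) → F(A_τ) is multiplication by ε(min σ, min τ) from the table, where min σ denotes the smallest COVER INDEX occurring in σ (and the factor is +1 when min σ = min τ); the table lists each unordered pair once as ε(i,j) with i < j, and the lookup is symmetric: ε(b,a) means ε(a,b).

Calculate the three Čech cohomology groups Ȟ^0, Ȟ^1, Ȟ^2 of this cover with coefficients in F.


Ȟ^0(U;F) ≅ 0; Ȟ^1(U;F) ≅ 0; Ȟ^2(U;F) ≅ Z/3

cover nerve:
  A12={x5,x7,x20} A13={x18,x20,x26} A14={x1,x13,x26} A15={x1,x24,x28} A16={x7,x24,x33,x34} A23={x20,x23,x27} A24={x22,x29,x31} A25={x22,x23,x35} A26={x7,x16,x31} A34={x11,x26,x32} A35={x3,x6,x23,x36} A36={x3,x11,x19} A45={x1,x22,x25} A46={x2,x11,x31} A56={x3,x9,x14,x24}
  A123={x20} A126={x7} A134={x26} A145={x1} A156={x24} A235={x23} A245={x22} A246={x31} A346={x11} A356={x3}
C dims 6,15,10; δ0: rk_F3 6; δ1: rk_F3 9
Ȟ^0: (6−6)−0=0 ⇒ 0
Ȟ^1: (15−9)−6=0 ⇒ 0
Ȟ^2: (10−0)−9=1 ⇒ Z/3
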